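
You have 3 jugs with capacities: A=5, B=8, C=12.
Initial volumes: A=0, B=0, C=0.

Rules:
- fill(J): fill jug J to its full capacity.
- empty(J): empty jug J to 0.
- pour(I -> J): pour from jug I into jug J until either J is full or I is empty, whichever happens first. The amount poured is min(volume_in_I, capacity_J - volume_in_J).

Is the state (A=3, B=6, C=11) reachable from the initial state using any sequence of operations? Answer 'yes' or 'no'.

Answer: no

Derivation:
BFS explored all 394 reachable states.
Reachable set includes: (0,0,0), (0,0,1), (0,0,2), (0,0,3), (0,0,4), (0,0,5), (0,0,6), (0,0,7), (0,0,8), (0,0,9), (0,0,10), (0,0,11) ...
Target (A=3, B=6, C=11) not in reachable set → no.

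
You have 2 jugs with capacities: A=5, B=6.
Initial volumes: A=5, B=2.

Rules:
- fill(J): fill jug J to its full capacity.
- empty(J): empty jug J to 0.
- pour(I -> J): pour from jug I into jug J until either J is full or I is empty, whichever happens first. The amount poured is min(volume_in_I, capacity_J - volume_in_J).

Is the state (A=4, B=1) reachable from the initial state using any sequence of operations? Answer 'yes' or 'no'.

Answer: no

Derivation:
BFS explored all 22 reachable states.
Reachable set includes: (0,0), (0,1), (0,2), (0,3), (0,4), (0,5), (0,6), (1,0), (1,6), (2,0), (2,6), (3,0) ...
Target (A=4, B=1) not in reachable set → no.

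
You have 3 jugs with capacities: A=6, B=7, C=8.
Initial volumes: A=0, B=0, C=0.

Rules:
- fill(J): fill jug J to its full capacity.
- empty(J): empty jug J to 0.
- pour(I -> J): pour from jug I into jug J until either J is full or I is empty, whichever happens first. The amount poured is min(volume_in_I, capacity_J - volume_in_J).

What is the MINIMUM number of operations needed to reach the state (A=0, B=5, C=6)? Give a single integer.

BFS from (A=0, B=0, C=0). One shortest path:
  1. fill(A) -> (A=6 B=0 C=0)
  2. fill(B) -> (A=6 B=7 C=0)
  3. pour(A -> C) -> (A=0 B=7 C=6)
  4. fill(A) -> (A=6 B=7 C=6)
  5. pour(B -> C) -> (A=6 B=5 C=8)
  6. empty(C) -> (A=6 B=5 C=0)
  7. pour(A -> C) -> (A=0 B=5 C=6)
Reached target in 7 moves.

Answer: 7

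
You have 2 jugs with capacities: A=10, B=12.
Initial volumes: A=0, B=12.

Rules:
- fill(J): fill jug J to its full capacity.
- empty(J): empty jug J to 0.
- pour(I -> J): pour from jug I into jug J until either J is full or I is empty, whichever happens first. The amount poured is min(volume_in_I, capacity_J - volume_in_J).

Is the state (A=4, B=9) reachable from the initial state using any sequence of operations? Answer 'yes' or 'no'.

Answer: no

Derivation:
BFS explored all 22 reachable states.
Reachable set includes: (0,0), (0,2), (0,4), (0,6), (0,8), (0,10), (0,12), (2,0), (2,12), (4,0), (4,12), (6,0) ...
Target (A=4, B=9) not in reachable set → no.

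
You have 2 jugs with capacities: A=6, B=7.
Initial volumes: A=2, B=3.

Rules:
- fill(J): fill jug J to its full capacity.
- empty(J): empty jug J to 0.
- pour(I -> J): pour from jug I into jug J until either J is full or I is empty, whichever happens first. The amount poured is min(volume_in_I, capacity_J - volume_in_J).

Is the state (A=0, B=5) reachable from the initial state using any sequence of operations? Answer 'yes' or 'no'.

Answer: yes

Derivation:
BFS from (A=2, B=3):
  1. pour(A -> B) -> (A=0 B=5)
Target reached → yes.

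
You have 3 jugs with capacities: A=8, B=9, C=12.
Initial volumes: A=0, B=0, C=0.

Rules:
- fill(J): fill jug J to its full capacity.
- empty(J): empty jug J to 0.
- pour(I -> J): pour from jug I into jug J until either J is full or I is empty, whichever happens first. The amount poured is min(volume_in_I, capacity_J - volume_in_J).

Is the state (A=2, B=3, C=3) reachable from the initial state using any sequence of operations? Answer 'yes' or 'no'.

Answer: no

Derivation:
BFS explored all 554 reachable states.
Reachable set includes: (0,0,0), (0,0,1), (0,0,2), (0,0,3), (0,0,4), (0,0,5), (0,0,6), (0,0,7), (0,0,8), (0,0,9), (0,0,10), (0,0,11) ...
Target (A=2, B=3, C=3) not in reachable set → no.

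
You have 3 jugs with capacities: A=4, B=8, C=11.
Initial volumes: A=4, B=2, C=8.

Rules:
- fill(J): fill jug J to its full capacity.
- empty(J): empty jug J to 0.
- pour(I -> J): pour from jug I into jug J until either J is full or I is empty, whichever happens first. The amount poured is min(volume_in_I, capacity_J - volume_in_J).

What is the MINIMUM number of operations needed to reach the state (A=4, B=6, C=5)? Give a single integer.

Answer: 8

Derivation:
BFS from (A=4, B=2, C=8). One shortest path:
  1. empty(A) -> (A=0 B=2 C=8)
  2. pour(B -> A) -> (A=2 B=0 C=8)
  3. fill(B) -> (A=2 B=8 C=8)
  4. pour(B -> C) -> (A=2 B=5 C=11)
  5. empty(C) -> (A=2 B=5 C=0)
  6. pour(B -> C) -> (A=2 B=0 C=5)
  7. fill(B) -> (A=2 B=8 C=5)
  8. pour(B -> A) -> (A=4 B=6 C=5)
Reached target in 8 moves.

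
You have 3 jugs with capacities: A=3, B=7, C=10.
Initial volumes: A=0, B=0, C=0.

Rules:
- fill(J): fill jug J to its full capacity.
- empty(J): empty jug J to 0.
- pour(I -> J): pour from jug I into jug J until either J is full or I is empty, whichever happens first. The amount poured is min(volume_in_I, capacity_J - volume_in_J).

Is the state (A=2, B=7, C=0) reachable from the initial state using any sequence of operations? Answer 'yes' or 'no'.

Answer: yes

Derivation:
BFS from (A=0, B=0, C=0):
  1. fill(A) -> (A=3 B=0 C=0)
  2. pour(A -> B) -> (A=0 B=3 C=0)
  3. fill(A) -> (A=3 B=3 C=0)
  4. pour(A -> B) -> (A=0 B=6 C=0)
  5. fill(A) -> (A=3 B=6 C=0)
  6. pour(A -> B) -> (A=2 B=7 C=0)
Target reached → yes.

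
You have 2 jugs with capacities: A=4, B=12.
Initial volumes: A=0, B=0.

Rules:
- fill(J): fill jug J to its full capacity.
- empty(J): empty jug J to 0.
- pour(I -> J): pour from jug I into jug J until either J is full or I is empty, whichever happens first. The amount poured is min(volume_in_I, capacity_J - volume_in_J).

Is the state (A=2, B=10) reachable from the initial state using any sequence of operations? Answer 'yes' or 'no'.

Answer: no

Derivation:
BFS explored all 8 reachable states.
Reachable set includes: (0,0), (0,4), (0,8), (0,12), (4,0), (4,4), (4,8), (4,12)
Target (A=2, B=10) not in reachable set → no.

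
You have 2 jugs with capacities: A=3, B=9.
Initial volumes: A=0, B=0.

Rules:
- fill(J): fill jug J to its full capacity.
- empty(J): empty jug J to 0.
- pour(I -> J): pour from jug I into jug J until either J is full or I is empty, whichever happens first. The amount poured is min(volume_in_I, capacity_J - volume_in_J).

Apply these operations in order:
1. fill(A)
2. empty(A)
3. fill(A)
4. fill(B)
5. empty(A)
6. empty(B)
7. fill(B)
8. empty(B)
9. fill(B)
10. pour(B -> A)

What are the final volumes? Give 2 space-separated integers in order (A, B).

Step 1: fill(A) -> (A=3 B=0)
Step 2: empty(A) -> (A=0 B=0)
Step 3: fill(A) -> (A=3 B=0)
Step 4: fill(B) -> (A=3 B=9)
Step 5: empty(A) -> (A=0 B=9)
Step 6: empty(B) -> (A=0 B=0)
Step 7: fill(B) -> (A=0 B=9)
Step 8: empty(B) -> (A=0 B=0)
Step 9: fill(B) -> (A=0 B=9)
Step 10: pour(B -> A) -> (A=3 B=6)

Answer: 3 6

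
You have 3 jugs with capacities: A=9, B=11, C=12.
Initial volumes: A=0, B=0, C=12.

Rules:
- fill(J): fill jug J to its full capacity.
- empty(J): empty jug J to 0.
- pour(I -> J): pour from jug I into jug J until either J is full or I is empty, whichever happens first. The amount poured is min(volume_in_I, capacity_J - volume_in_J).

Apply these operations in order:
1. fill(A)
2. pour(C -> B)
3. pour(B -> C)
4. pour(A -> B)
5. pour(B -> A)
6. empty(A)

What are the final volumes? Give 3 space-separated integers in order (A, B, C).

Step 1: fill(A) -> (A=9 B=0 C=12)
Step 2: pour(C -> B) -> (A=9 B=11 C=1)
Step 3: pour(B -> C) -> (A=9 B=0 C=12)
Step 4: pour(A -> B) -> (A=0 B=9 C=12)
Step 5: pour(B -> A) -> (A=9 B=0 C=12)
Step 6: empty(A) -> (A=0 B=0 C=12)

Answer: 0 0 12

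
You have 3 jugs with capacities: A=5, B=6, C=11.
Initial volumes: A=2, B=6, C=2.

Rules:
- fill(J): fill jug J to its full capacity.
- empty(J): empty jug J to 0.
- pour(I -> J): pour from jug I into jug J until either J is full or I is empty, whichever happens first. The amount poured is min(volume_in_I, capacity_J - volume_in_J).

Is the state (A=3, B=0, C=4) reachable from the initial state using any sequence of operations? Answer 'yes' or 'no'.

Answer: yes

Derivation:
BFS from (A=2, B=6, C=2):
  1. empty(B) -> (A=2 B=0 C=2)
  2. fill(C) -> (A=2 B=0 C=11)
  3. pour(C -> B) -> (A=2 B=6 C=5)
  4. pour(B -> A) -> (A=5 B=3 C=5)
  5. pour(A -> C) -> (A=0 B=3 C=10)
  6. pour(B -> A) -> (A=3 B=0 C=10)
  7. pour(C -> B) -> (A=3 B=6 C=4)
  8. empty(B) -> (A=3 B=0 C=4)
Target reached → yes.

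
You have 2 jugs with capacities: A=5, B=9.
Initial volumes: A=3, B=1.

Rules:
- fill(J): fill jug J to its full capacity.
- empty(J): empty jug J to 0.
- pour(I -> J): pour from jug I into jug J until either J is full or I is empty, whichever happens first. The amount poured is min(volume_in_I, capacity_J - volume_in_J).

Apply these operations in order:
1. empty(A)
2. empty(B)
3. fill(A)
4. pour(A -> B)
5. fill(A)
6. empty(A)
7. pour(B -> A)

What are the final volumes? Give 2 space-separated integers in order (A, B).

Answer: 5 0

Derivation:
Step 1: empty(A) -> (A=0 B=1)
Step 2: empty(B) -> (A=0 B=0)
Step 3: fill(A) -> (A=5 B=0)
Step 4: pour(A -> B) -> (A=0 B=5)
Step 5: fill(A) -> (A=5 B=5)
Step 6: empty(A) -> (A=0 B=5)
Step 7: pour(B -> A) -> (A=5 B=0)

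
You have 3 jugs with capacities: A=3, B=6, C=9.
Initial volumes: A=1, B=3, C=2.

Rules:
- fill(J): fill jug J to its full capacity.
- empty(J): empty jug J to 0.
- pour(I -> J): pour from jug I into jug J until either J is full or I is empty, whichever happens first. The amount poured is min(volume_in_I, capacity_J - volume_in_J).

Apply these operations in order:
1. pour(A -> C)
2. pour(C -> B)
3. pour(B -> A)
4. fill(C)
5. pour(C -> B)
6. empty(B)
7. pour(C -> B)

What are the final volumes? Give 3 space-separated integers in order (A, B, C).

Answer: 3 6 0

Derivation:
Step 1: pour(A -> C) -> (A=0 B=3 C=3)
Step 2: pour(C -> B) -> (A=0 B=6 C=0)
Step 3: pour(B -> A) -> (A=3 B=3 C=0)
Step 4: fill(C) -> (A=3 B=3 C=9)
Step 5: pour(C -> B) -> (A=3 B=6 C=6)
Step 6: empty(B) -> (A=3 B=0 C=6)
Step 7: pour(C -> B) -> (A=3 B=6 C=0)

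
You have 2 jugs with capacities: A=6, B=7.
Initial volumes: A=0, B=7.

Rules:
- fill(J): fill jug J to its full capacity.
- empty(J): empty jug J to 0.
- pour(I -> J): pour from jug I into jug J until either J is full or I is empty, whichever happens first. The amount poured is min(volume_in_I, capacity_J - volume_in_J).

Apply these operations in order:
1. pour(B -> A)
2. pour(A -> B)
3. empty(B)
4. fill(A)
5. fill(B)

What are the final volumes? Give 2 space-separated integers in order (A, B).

Step 1: pour(B -> A) -> (A=6 B=1)
Step 2: pour(A -> B) -> (A=0 B=7)
Step 3: empty(B) -> (A=0 B=0)
Step 4: fill(A) -> (A=6 B=0)
Step 5: fill(B) -> (A=6 B=7)

Answer: 6 7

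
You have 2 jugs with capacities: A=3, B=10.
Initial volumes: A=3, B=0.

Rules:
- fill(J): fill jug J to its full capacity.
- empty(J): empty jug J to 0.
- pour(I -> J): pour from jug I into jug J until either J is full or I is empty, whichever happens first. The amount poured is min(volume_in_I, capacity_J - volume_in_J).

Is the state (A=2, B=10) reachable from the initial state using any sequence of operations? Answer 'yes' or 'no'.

BFS from (A=3, B=0):
  1. pour(A -> B) -> (A=0 B=3)
  2. fill(A) -> (A=3 B=3)
  3. pour(A -> B) -> (A=0 B=6)
  4. fill(A) -> (A=3 B=6)
  5. pour(A -> B) -> (A=0 B=9)
  6. fill(A) -> (A=3 B=9)
  7. pour(A -> B) -> (A=2 B=10)
Target reached → yes.

Answer: yes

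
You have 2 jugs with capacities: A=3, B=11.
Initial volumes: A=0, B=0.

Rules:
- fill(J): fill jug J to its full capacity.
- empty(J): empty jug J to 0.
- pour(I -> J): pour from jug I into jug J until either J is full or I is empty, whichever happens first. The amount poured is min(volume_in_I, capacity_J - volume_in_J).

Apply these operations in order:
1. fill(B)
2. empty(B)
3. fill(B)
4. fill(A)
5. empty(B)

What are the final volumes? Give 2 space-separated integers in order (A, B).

Step 1: fill(B) -> (A=0 B=11)
Step 2: empty(B) -> (A=0 B=0)
Step 3: fill(B) -> (A=0 B=11)
Step 4: fill(A) -> (A=3 B=11)
Step 5: empty(B) -> (A=3 B=0)

Answer: 3 0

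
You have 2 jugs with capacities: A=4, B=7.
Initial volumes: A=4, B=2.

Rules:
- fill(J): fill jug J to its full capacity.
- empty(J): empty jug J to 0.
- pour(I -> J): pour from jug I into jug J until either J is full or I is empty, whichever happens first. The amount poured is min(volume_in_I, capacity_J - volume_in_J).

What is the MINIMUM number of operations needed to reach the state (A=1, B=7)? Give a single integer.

BFS from (A=4, B=2). One shortest path:
  1. empty(B) -> (A=4 B=0)
  2. pour(A -> B) -> (A=0 B=4)
  3. fill(A) -> (A=4 B=4)
  4. pour(A -> B) -> (A=1 B=7)
Reached target in 4 moves.

Answer: 4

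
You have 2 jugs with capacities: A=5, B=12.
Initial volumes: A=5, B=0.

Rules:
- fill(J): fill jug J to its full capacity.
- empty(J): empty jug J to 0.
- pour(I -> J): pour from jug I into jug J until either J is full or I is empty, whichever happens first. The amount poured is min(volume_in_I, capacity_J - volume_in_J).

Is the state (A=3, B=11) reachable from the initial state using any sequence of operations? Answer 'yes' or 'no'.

Answer: no

Derivation:
BFS explored all 34 reachable states.
Reachable set includes: (0,0), (0,1), (0,2), (0,3), (0,4), (0,5), (0,6), (0,7), (0,8), (0,9), (0,10), (0,11) ...
Target (A=3, B=11) not in reachable set → no.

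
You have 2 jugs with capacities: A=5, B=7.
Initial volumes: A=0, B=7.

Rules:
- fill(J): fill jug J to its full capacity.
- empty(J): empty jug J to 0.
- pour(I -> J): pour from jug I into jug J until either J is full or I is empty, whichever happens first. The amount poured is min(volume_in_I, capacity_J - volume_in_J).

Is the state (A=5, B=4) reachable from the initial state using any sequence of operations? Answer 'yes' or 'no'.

BFS from (A=0, B=7):
  1. pour(B -> A) -> (A=5 B=2)
  2. empty(A) -> (A=0 B=2)
  3. pour(B -> A) -> (A=2 B=0)
  4. fill(B) -> (A=2 B=7)
  5. pour(B -> A) -> (A=5 B=4)
Target reached → yes.

Answer: yes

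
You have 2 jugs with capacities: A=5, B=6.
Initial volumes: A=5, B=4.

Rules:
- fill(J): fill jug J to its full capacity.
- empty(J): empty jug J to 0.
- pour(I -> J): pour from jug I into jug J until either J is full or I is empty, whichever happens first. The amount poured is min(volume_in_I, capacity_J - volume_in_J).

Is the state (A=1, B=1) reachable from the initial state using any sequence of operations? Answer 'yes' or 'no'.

Answer: no

Derivation:
BFS explored all 22 reachable states.
Reachable set includes: (0,0), (0,1), (0,2), (0,3), (0,4), (0,5), (0,6), (1,0), (1,6), (2,0), (2,6), (3,0) ...
Target (A=1, B=1) not in reachable set → no.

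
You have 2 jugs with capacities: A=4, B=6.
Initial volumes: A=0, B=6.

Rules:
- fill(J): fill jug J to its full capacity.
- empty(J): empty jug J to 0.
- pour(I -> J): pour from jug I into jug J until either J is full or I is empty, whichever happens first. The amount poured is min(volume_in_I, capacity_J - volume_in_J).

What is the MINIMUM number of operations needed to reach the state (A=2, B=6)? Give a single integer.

Answer: 4

Derivation:
BFS from (A=0, B=6). One shortest path:
  1. pour(B -> A) -> (A=4 B=2)
  2. empty(A) -> (A=0 B=2)
  3. pour(B -> A) -> (A=2 B=0)
  4. fill(B) -> (A=2 B=6)
Reached target in 4 moves.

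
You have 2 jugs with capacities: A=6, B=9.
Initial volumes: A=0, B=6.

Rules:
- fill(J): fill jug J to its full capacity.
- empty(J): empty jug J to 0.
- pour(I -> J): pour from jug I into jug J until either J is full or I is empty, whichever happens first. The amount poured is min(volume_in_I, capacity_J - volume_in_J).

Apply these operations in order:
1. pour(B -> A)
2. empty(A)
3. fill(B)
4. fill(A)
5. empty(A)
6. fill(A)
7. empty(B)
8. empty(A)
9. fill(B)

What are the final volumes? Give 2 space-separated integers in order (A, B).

Step 1: pour(B -> A) -> (A=6 B=0)
Step 2: empty(A) -> (A=0 B=0)
Step 3: fill(B) -> (A=0 B=9)
Step 4: fill(A) -> (A=6 B=9)
Step 5: empty(A) -> (A=0 B=9)
Step 6: fill(A) -> (A=6 B=9)
Step 7: empty(B) -> (A=6 B=0)
Step 8: empty(A) -> (A=0 B=0)
Step 9: fill(B) -> (A=0 B=9)

Answer: 0 9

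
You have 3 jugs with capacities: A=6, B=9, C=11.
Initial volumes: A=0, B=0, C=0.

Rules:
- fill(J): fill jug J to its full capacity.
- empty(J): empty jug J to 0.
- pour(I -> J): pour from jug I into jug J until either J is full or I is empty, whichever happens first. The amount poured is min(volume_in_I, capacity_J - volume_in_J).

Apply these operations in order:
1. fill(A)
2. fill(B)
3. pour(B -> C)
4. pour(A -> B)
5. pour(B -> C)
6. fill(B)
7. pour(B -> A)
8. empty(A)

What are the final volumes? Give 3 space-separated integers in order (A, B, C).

Answer: 0 3 11

Derivation:
Step 1: fill(A) -> (A=6 B=0 C=0)
Step 2: fill(B) -> (A=6 B=9 C=0)
Step 3: pour(B -> C) -> (A=6 B=0 C=9)
Step 4: pour(A -> B) -> (A=0 B=6 C=9)
Step 5: pour(B -> C) -> (A=0 B=4 C=11)
Step 6: fill(B) -> (A=0 B=9 C=11)
Step 7: pour(B -> A) -> (A=6 B=3 C=11)
Step 8: empty(A) -> (A=0 B=3 C=11)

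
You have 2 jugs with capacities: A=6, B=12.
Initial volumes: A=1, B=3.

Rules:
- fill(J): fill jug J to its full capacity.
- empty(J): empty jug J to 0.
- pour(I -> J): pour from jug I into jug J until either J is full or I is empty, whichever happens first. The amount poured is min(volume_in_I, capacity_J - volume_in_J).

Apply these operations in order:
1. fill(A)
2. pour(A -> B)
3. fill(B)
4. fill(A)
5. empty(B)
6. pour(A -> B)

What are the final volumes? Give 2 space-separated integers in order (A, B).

Step 1: fill(A) -> (A=6 B=3)
Step 2: pour(A -> B) -> (A=0 B=9)
Step 3: fill(B) -> (A=0 B=12)
Step 4: fill(A) -> (A=6 B=12)
Step 5: empty(B) -> (A=6 B=0)
Step 6: pour(A -> B) -> (A=0 B=6)

Answer: 0 6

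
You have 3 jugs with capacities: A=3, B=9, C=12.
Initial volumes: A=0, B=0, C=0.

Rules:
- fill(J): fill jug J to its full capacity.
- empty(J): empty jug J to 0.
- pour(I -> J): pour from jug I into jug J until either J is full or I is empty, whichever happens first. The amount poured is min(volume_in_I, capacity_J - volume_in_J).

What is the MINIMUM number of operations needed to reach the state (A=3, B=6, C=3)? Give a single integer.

BFS from (A=0, B=0, C=0). One shortest path:
  1. fill(C) -> (A=0 B=0 C=12)
  2. pour(C -> B) -> (A=0 B=9 C=3)
  3. pour(B -> A) -> (A=3 B=6 C=3)
Reached target in 3 moves.

Answer: 3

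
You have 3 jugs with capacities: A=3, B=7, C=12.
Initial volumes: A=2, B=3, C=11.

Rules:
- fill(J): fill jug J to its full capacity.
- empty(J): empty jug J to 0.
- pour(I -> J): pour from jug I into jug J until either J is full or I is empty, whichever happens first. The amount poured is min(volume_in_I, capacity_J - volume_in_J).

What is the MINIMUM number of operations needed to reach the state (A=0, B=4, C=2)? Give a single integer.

Answer: 5

Derivation:
BFS from (A=2, B=3, C=11). One shortest path:
  1. fill(B) -> (A=2 B=7 C=11)
  2. empty(C) -> (A=2 B=7 C=0)
  3. pour(A -> C) -> (A=0 B=7 C=2)
  4. pour(B -> A) -> (A=3 B=4 C=2)
  5. empty(A) -> (A=0 B=4 C=2)
Reached target in 5 moves.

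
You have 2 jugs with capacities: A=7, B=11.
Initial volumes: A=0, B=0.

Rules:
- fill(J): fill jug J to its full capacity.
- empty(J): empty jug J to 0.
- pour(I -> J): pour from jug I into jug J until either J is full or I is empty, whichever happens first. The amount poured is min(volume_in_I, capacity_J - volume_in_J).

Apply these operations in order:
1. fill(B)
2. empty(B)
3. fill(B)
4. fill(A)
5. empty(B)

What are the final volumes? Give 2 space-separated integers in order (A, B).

Answer: 7 0

Derivation:
Step 1: fill(B) -> (A=0 B=11)
Step 2: empty(B) -> (A=0 B=0)
Step 3: fill(B) -> (A=0 B=11)
Step 4: fill(A) -> (A=7 B=11)
Step 5: empty(B) -> (A=7 B=0)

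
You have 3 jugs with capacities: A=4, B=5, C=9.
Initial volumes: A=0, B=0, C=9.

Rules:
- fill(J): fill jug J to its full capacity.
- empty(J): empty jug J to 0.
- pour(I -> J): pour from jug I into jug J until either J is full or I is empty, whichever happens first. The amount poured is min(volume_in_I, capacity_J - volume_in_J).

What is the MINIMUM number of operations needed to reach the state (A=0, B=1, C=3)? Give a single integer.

Answer: 7

Derivation:
BFS from (A=0, B=0, C=9). One shortest path:
  1. fill(A) -> (A=4 B=0 C=9)
  2. pour(A -> B) -> (A=0 B=4 C=9)
  3. pour(C -> A) -> (A=4 B=4 C=5)
  4. pour(A -> B) -> (A=3 B=5 C=5)
  5. pour(B -> C) -> (A=3 B=1 C=9)
  6. empty(C) -> (A=3 B=1 C=0)
  7. pour(A -> C) -> (A=0 B=1 C=3)
Reached target in 7 moves.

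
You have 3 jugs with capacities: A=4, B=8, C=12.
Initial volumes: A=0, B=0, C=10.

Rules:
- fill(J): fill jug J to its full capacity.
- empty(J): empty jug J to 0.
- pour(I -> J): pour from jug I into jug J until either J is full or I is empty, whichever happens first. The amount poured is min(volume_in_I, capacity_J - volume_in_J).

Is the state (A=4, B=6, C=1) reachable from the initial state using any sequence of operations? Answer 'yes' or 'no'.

Answer: no

Derivation:
BFS explored all 68 reachable states.
Reachable set includes: (0,0,0), (0,0,2), (0,0,4), (0,0,6), (0,0,8), (0,0,10), (0,0,12), (0,2,0), (0,2,4), (0,2,8), (0,2,12), (0,4,0) ...
Target (A=4, B=6, C=1) not in reachable set → no.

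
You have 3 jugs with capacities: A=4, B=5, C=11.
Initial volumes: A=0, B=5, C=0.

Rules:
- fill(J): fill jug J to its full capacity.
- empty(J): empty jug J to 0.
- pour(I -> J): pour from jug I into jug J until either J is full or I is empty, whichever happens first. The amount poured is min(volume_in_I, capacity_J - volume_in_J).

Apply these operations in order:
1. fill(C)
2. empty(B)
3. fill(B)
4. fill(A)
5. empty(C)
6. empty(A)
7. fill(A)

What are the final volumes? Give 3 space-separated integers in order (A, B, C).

Step 1: fill(C) -> (A=0 B=5 C=11)
Step 2: empty(B) -> (A=0 B=0 C=11)
Step 3: fill(B) -> (A=0 B=5 C=11)
Step 4: fill(A) -> (A=4 B=5 C=11)
Step 5: empty(C) -> (A=4 B=5 C=0)
Step 6: empty(A) -> (A=0 B=5 C=0)
Step 7: fill(A) -> (A=4 B=5 C=0)

Answer: 4 5 0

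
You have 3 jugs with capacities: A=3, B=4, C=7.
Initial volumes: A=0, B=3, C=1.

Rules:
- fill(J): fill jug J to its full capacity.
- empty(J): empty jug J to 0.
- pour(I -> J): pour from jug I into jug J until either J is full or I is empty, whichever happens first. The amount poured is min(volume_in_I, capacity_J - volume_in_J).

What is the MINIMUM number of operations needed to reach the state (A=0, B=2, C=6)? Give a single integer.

BFS from (A=0, B=3, C=1). One shortest path:
  1. pour(C -> A) -> (A=1 B=3 C=0)
  2. fill(C) -> (A=1 B=3 C=7)
  3. pour(C -> B) -> (A=1 B=4 C=6)
  4. pour(B -> A) -> (A=3 B=2 C=6)
  5. empty(A) -> (A=0 B=2 C=6)
Reached target in 5 moves.

Answer: 5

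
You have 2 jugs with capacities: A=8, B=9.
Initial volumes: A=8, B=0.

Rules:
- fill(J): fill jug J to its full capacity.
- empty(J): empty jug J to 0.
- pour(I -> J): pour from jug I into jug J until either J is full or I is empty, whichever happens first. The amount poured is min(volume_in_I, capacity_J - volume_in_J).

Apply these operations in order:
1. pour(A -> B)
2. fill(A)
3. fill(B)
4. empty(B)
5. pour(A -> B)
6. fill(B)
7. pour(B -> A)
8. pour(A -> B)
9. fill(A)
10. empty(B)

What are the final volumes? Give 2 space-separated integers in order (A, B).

Answer: 8 0

Derivation:
Step 1: pour(A -> B) -> (A=0 B=8)
Step 2: fill(A) -> (A=8 B=8)
Step 3: fill(B) -> (A=8 B=9)
Step 4: empty(B) -> (A=8 B=0)
Step 5: pour(A -> B) -> (A=0 B=8)
Step 6: fill(B) -> (A=0 B=9)
Step 7: pour(B -> A) -> (A=8 B=1)
Step 8: pour(A -> B) -> (A=0 B=9)
Step 9: fill(A) -> (A=8 B=9)
Step 10: empty(B) -> (A=8 B=0)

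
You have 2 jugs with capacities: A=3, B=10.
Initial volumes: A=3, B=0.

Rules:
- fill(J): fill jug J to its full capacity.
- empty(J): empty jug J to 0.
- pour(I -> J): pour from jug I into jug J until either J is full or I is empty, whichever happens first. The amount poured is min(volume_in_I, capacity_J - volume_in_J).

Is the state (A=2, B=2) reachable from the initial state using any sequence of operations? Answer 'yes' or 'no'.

Answer: no

Derivation:
BFS explored all 26 reachable states.
Reachable set includes: (0,0), (0,1), (0,2), (0,3), (0,4), (0,5), (0,6), (0,7), (0,8), (0,9), (0,10), (1,0) ...
Target (A=2, B=2) not in reachable set → no.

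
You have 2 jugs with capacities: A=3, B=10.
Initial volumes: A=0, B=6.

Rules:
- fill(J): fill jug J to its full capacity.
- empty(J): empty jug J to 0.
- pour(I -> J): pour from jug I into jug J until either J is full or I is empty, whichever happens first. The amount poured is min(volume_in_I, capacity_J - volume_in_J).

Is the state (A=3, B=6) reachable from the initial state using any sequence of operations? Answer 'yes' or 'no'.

BFS from (A=0, B=6):
  1. fill(A) -> (A=3 B=6)
Target reached → yes.

Answer: yes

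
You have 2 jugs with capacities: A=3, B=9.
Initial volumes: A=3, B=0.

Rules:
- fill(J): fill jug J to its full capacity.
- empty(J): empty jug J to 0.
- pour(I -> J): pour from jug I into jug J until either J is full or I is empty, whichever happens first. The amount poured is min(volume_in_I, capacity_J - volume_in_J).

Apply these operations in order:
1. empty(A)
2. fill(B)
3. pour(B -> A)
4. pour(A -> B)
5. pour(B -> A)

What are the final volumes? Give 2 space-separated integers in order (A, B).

Step 1: empty(A) -> (A=0 B=0)
Step 2: fill(B) -> (A=0 B=9)
Step 3: pour(B -> A) -> (A=3 B=6)
Step 4: pour(A -> B) -> (A=0 B=9)
Step 5: pour(B -> A) -> (A=3 B=6)

Answer: 3 6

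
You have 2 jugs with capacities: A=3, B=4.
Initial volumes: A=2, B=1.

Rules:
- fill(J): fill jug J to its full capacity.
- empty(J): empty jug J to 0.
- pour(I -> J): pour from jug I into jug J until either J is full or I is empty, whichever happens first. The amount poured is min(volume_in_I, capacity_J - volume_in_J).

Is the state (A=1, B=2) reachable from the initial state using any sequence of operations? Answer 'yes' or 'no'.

BFS explored all 15 reachable states.
Reachable set includes: (0,0), (0,1), (0,2), (0,3), (0,4), (1,0), (1,4), (2,0), (2,1), (2,4), (3,0), (3,1) ...
Target (A=1, B=2) not in reachable set → no.

Answer: no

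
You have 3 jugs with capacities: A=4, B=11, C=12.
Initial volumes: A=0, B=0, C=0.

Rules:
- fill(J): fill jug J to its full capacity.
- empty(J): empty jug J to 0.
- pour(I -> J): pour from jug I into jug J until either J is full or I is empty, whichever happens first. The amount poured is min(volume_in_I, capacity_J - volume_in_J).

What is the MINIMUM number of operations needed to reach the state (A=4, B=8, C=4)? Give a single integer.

Answer: 5

Derivation:
BFS from (A=0, B=0, C=0). One shortest path:
  1. fill(C) -> (A=0 B=0 C=12)
  2. pour(C -> A) -> (A=4 B=0 C=8)
  3. pour(C -> B) -> (A=4 B=8 C=0)
  4. pour(A -> C) -> (A=0 B=8 C=4)
  5. fill(A) -> (A=4 B=8 C=4)
Reached target in 5 moves.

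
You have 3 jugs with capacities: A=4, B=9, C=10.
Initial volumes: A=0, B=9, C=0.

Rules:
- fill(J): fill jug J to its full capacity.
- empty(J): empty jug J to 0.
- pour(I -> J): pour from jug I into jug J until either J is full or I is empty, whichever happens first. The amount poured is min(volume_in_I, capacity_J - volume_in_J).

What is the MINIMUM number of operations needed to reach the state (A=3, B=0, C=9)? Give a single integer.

BFS from (A=0, B=9, C=0). One shortest path:
  1. fill(A) -> (A=4 B=9 C=0)
  2. pour(B -> C) -> (A=4 B=0 C=9)
  3. fill(B) -> (A=4 B=9 C=9)
  4. pour(A -> C) -> (A=3 B=9 C=10)
  5. empty(C) -> (A=3 B=9 C=0)
  6. pour(B -> C) -> (A=3 B=0 C=9)
Reached target in 6 moves.

Answer: 6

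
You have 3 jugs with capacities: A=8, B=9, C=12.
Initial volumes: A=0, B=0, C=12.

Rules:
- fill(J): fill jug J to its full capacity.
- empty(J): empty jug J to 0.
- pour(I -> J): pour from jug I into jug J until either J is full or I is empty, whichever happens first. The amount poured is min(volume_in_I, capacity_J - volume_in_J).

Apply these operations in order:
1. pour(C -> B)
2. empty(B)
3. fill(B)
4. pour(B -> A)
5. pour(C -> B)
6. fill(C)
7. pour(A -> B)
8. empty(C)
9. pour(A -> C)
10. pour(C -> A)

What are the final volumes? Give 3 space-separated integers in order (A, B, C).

Answer: 3 9 0

Derivation:
Step 1: pour(C -> B) -> (A=0 B=9 C=3)
Step 2: empty(B) -> (A=0 B=0 C=3)
Step 3: fill(B) -> (A=0 B=9 C=3)
Step 4: pour(B -> A) -> (A=8 B=1 C=3)
Step 5: pour(C -> B) -> (A=8 B=4 C=0)
Step 6: fill(C) -> (A=8 B=4 C=12)
Step 7: pour(A -> B) -> (A=3 B=9 C=12)
Step 8: empty(C) -> (A=3 B=9 C=0)
Step 9: pour(A -> C) -> (A=0 B=9 C=3)
Step 10: pour(C -> A) -> (A=3 B=9 C=0)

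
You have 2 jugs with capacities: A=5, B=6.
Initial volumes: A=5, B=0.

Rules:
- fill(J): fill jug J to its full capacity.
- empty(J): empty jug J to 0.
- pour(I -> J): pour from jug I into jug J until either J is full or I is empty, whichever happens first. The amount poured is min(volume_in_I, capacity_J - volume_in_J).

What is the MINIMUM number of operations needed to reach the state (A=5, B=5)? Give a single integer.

BFS from (A=5, B=0). One shortest path:
  1. pour(A -> B) -> (A=0 B=5)
  2. fill(A) -> (A=5 B=5)
Reached target in 2 moves.

Answer: 2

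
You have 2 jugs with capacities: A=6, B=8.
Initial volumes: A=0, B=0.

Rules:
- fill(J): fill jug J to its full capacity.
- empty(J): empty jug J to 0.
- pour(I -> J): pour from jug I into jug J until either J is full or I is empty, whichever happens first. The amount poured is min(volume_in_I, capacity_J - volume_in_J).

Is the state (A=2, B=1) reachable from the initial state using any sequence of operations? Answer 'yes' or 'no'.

Answer: no

Derivation:
BFS explored all 14 reachable states.
Reachable set includes: (0,0), (0,2), (0,4), (0,6), (0,8), (2,0), (2,8), (4,0), (4,8), (6,0), (6,2), (6,4) ...
Target (A=2, B=1) not in reachable set → no.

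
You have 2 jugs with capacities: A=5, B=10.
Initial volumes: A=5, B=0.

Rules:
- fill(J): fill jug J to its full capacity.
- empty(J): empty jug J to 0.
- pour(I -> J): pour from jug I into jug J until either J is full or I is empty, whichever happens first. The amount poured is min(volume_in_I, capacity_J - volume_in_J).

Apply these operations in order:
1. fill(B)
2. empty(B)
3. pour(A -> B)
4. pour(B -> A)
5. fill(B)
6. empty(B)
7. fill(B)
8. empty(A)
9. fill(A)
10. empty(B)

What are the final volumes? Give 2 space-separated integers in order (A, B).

Step 1: fill(B) -> (A=5 B=10)
Step 2: empty(B) -> (A=5 B=0)
Step 3: pour(A -> B) -> (A=0 B=5)
Step 4: pour(B -> A) -> (A=5 B=0)
Step 5: fill(B) -> (A=5 B=10)
Step 6: empty(B) -> (A=5 B=0)
Step 7: fill(B) -> (A=5 B=10)
Step 8: empty(A) -> (A=0 B=10)
Step 9: fill(A) -> (A=5 B=10)
Step 10: empty(B) -> (A=5 B=0)

Answer: 5 0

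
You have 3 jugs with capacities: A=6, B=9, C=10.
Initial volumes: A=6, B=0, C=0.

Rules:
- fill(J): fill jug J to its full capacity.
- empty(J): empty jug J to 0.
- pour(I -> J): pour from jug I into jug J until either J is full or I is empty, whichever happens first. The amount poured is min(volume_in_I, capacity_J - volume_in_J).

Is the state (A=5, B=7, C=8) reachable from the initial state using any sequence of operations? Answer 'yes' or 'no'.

Answer: no

Derivation:
BFS explored all 410 reachable states.
Reachable set includes: (0,0,0), (0,0,1), (0,0,2), (0,0,3), (0,0,4), (0,0,5), (0,0,6), (0,0,7), (0,0,8), (0,0,9), (0,0,10), (0,1,0) ...
Target (A=5, B=7, C=8) not in reachable set → no.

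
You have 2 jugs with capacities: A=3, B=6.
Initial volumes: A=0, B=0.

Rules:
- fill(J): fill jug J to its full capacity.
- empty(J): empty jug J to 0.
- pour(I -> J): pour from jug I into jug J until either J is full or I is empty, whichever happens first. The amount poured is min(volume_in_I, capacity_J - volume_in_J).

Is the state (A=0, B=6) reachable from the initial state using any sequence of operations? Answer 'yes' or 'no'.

BFS from (A=0, B=0):
  1. fill(B) -> (A=0 B=6)
Target reached → yes.

Answer: yes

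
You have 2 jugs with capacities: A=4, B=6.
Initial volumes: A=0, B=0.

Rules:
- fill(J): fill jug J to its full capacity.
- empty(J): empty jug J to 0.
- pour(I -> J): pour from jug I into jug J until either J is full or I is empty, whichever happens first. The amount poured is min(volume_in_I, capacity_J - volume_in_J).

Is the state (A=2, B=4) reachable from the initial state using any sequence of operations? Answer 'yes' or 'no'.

BFS explored all 10 reachable states.
Reachable set includes: (0,0), (0,2), (0,4), (0,6), (2,0), (2,6), (4,0), (4,2), (4,4), (4,6)
Target (A=2, B=4) not in reachable set → no.

Answer: no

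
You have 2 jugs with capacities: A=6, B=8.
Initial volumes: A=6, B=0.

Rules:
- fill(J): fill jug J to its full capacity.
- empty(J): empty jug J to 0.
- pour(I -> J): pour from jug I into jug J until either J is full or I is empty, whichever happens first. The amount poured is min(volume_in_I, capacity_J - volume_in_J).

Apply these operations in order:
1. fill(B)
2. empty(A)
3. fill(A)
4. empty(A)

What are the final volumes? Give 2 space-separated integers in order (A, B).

Answer: 0 8

Derivation:
Step 1: fill(B) -> (A=6 B=8)
Step 2: empty(A) -> (A=0 B=8)
Step 3: fill(A) -> (A=6 B=8)
Step 4: empty(A) -> (A=0 B=8)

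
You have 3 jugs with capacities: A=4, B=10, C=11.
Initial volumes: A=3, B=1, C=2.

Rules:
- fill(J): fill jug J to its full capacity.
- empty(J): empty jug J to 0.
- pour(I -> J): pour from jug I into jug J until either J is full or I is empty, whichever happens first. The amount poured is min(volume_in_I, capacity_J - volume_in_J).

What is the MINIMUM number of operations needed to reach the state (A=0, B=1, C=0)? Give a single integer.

BFS from (A=3, B=1, C=2). One shortest path:
  1. empty(A) -> (A=0 B=1 C=2)
  2. empty(C) -> (A=0 B=1 C=0)
Reached target in 2 moves.

Answer: 2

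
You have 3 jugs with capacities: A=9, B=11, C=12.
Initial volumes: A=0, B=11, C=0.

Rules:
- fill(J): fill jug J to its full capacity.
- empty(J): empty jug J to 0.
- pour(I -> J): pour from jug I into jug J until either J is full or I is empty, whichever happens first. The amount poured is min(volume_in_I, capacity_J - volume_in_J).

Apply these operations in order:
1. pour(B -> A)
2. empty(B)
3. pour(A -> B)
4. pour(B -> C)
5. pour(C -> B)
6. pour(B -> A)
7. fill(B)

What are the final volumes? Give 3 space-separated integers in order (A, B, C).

Step 1: pour(B -> A) -> (A=9 B=2 C=0)
Step 2: empty(B) -> (A=9 B=0 C=0)
Step 3: pour(A -> B) -> (A=0 B=9 C=0)
Step 4: pour(B -> C) -> (A=0 B=0 C=9)
Step 5: pour(C -> B) -> (A=0 B=9 C=0)
Step 6: pour(B -> A) -> (A=9 B=0 C=0)
Step 7: fill(B) -> (A=9 B=11 C=0)

Answer: 9 11 0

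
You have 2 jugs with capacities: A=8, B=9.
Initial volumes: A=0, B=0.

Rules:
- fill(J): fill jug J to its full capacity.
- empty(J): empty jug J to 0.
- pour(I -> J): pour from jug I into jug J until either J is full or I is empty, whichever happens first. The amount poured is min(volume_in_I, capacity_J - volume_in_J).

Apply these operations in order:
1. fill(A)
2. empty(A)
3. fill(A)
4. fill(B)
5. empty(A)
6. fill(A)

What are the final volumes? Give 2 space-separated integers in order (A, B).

Answer: 8 9

Derivation:
Step 1: fill(A) -> (A=8 B=0)
Step 2: empty(A) -> (A=0 B=0)
Step 3: fill(A) -> (A=8 B=0)
Step 4: fill(B) -> (A=8 B=9)
Step 5: empty(A) -> (A=0 B=9)
Step 6: fill(A) -> (A=8 B=9)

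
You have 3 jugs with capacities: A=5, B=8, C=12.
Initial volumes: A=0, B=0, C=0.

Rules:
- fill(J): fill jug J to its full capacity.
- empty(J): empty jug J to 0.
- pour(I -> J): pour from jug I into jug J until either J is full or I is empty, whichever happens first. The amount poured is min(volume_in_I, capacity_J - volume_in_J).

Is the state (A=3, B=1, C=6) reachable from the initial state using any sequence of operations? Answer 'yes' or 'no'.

BFS explored all 394 reachable states.
Reachable set includes: (0,0,0), (0,0,1), (0,0,2), (0,0,3), (0,0,4), (0,0,5), (0,0,6), (0,0,7), (0,0,8), (0,0,9), (0,0,10), (0,0,11) ...
Target (A=3, B=1, C=6) not in reachable set → no.

Answer: no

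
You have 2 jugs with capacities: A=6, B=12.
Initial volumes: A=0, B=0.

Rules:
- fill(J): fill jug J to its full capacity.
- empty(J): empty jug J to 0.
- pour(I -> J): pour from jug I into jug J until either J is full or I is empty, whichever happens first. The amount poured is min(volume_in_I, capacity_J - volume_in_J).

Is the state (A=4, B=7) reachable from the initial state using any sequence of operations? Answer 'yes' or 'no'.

Answer: no

Derivation:
BFS explored all 6 reachable states.
Reachable set includes: (0,0), (0,6), (0,12), (6,0), (6,6), (6,12)
Target (A=4, B=7) not in reachable set → no.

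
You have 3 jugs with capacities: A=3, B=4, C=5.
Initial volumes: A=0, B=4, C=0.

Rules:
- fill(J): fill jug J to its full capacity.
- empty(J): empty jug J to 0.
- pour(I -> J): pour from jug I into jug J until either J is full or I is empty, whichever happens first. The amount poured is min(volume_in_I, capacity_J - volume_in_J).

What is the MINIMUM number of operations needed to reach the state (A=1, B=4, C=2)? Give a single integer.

Answer: 5

Derivation:
BFS from (A=0, B=4, C=0). One shortest path:
  1. fill(A) -> (A=3 B=4 C=0)
  2. pour(A -> C) -> (A=0 B=4 C=3)
  3. pour(B -> A) -> (A=3 B=1 C=3)
  4. pour(A -> C) -> (A=1 B=1 C=5)
  5. pour(C -> B) -> (A=1 B=4 C=2)
Reached target in 5 moves.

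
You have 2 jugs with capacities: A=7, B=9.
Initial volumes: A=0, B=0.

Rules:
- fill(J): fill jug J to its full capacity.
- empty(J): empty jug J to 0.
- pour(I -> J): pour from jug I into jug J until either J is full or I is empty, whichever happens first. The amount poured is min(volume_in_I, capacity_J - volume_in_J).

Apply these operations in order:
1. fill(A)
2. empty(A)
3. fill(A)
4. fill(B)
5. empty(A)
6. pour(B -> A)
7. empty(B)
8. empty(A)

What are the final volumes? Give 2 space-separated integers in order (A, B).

Step 1: fill(A) -> (A=7 B=0)
Step 2: empty(A) -> (A=0 B=0)
Step 3: fill(A) -> (A=7 B=0)
Step 4: fill(B) -> (A=7 B=9)
Step 5: empty(A) -> (A=0 B=9)
Step 6: pour(B -> A) -> (A=7 B=2)
Step 7: empty(B) -> (A=7 B=0)
Step 8: empty(A) -> (A=0 B=0)

Answer: 0 0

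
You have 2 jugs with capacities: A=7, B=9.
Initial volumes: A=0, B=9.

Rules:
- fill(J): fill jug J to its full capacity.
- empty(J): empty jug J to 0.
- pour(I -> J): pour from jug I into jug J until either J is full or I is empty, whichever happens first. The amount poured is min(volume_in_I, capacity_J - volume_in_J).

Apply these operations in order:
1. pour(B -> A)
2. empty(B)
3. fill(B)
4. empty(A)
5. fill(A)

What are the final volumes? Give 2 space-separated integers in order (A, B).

Answer: 7 9

Derivation:
Step 1: pour(B -> A) -> (A=7 B=2)
Step 2: empty(B) -> (A=7 B=0)
Step 3: fill(B) -> (A=7 B=9)
Step 4: empty(A) -> (A=0 B=9)
Step 5: fill(A) -> (A=7 B=9)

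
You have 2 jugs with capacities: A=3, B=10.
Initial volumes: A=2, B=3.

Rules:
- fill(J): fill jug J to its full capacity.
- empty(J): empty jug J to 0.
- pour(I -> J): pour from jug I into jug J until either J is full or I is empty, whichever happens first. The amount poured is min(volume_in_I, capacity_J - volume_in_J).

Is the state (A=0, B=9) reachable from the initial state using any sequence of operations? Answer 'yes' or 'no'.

Answer: yes

Derivation:
BFS from (A=2, B=3):
  1. fill(B) -> (A=2 B=10)
  2. pour(B -> A) -> (A=3 B=9)
  3. empty(A) -> (A=0 B=9)
Target reached → yes.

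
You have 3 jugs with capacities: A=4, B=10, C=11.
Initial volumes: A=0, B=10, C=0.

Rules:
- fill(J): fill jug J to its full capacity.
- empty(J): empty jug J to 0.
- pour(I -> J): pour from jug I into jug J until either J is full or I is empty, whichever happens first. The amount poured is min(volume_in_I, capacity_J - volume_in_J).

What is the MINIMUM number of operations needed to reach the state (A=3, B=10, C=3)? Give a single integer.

Answer: 7

Derivation:
BFS from (A=0, B=10, C=0). One shortest path:
  1. pour(B -> C) -> (A=0 B=0 C=10)
  2. fill(B) -> (A=0 B=10 C=10)
  3. pour(B -> A) -> (A=4 B=6 C=10)
  4. empty(A) -> (A=0 B=6 C=10)
  5. pour(B -> A) -> (A=4 B=2 C=10)
  6. pour(A -> C) -> (A=3 B=2 C=11)
  7. pour(C -> B) -> (A=3 B=10 C=3)
Reached target in 7 moves.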